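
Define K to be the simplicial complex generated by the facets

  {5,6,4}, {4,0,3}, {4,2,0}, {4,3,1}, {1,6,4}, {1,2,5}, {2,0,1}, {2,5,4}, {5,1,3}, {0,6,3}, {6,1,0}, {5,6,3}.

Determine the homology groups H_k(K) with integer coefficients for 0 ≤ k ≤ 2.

Order the vertices as 0 < 1 < 2 < 3 < 4 < 5 < 6. Listing each simplex with vertices in this order, K has dimension 2 with simplices:

  0-simplices (7): [0], [1], [2], [3], [4], [5], [6]
  1-simplices (18): [0,1], [0,2], [0,3], [0,4], [0,6], [1,2], [1,3], [1,4], [1,5], [1,6], [2,4], [2,5], [3,4], [3,5], [3,6], [4,5], [4,6], [5,6]
  2-simplices (12): [0,1,2], [0,1,6], [0,2,4], [0,3,4], [0,3,6], [1,2,5], [1,3,4], [1,3,5], [1,4,6], [2,4,5], [3,5,6], [4,5,6]

Hence C_0 ≅ Z^7, C_1 ≅ Z^18, C_2 ≅ Z^12.

Boundary ∂_1: C_1 → C_0 sends each edge [p,q] (with p < q) to q − p.
The 7×18 boundary matrix has rank 6 and Smith normal form diag(1,1,1,1,1,1).

Boundary ∂_2: C_2 → C_1 maps a triangle to the signed sum of its edges. For instance
  ∂[1,4,6] = [4,6] − [1,6] + [1,4],
  ∂[0,3,6] = [3,6] − [0,6] + [0,3].
As a 18×12 matrix over Z this has rank 12, with invariant factors (1,1,1,1,1,1,1,1,1,1,1,2).

From H_k ≅ ker(∂_k) / im(∂_{k+1}) we obtain:

  H_0: rank C_0 − rank ∂_1 = 7 − 6 = 1, and the invariant factors of ∂_1 are all 1, so H_0 ≅ Z.
  H_1: rank ker ∂_1 − rank ∂_2 = (18 − 6) − 12 = 0, and ∂_2 has invariant factor 2 > 1, so H_1 ≅ Z/2Z.
  H_2: rank ker ∂_2 − rank ∂_3 = (12 − 12) − 0 = 0, and there is no ∂_3, so H_2 ≅ 0.

H_0 = Z,  H_1 = Z/2Z,  H_2 = 0.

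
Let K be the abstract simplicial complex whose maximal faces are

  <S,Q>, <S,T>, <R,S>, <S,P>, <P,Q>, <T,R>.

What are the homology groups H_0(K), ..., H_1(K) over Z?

K has 5 vertices, 6 edges.
rank ∂_0 = 0, rank ∂_1 = 4 ⇒ b_0 = 5 − 0 − 4 = 1; all invariant factors of ∂_1 are 1 so no torsion. So H_0 = Z.
rank ∂_1 = 4, rank ∂_2 = 0 ⇒ b_1 = 6 − 4 − 0 = 2. So H_1 = Z^2.

H_0 = Z,  H_1 = Z^2.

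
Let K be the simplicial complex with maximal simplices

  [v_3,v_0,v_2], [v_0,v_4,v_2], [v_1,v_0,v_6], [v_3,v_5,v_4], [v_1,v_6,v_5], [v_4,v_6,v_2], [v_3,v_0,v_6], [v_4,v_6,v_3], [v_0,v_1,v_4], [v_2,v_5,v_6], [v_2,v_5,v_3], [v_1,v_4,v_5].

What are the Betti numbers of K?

b_0 = 1, b_1 = 0, b_2 = 0.

Fix the vertex order v_0 < v_1 < v_2 < v_3 < v_4 < v_5 < v_6 and write every simplex with vertices in increasing order. Then dim K = 2 and the simplices of K are:

  0-simplices (7): [v_0], [v_1], [v_2], [v_3], [v_4], [v_5], [v_6]
  1-simplices (18): (18 of them)
  2-simplices (12): (12 of them)

so the chain groups are C_0 ≅ Z^7, C_1 ≅ Z^18, C_2 ≅ Z^12.

∂_1: C_1 → C_0 is given by ∂[p,q] = [q] − [p].
As a 7×18 matrix over Z this has rank 6, with invariant factors (1,1,1,1,1,1).

∂_2: C_2 → C_1 maps a triangle to the signed sum of its edges. For instance
  ∂[v_0,v_1,v_4] = [v_1,v_4] − [v_0,v_4] + [v_0,v_1],
  ∂[v_0,v_2,v_3] = [v_2,v_3] − [v_0,v_3] + [v_0,v_2].
The resulting 18×12 matrix has rank 12, and its Smith normal form has invariant factors (1,1,1,1,1,1,1,1,1,1,1,2).

From H_k ≅ ker(∂_k) / im(∂_{k+1}) we obtain:

  H_0: rank C_0 − rank ∂_1 = 7 − 6 = 1, and the invariant factors of ∂_1 are all 1, so H_0 = Z.
  H_1: rank ker ∂_1 − rank ∂_2 = (18 − 6) − 12 = 0, and ∂_2 has invariant factor 2 > 1, so H_1 = Z/2Z.
  H_2: rank ker ∂_2 − rank ∂_3 = (12 − 12) − 0 = 0, and there is no ∂_3, so H_2 = 0.

As a check, the Euler characteristic is 7 − 18 + 12 = 1, which agrees with 1 − 0 + 0 = 1.

Hence the Betti numbers are b_0 = 1, b_1 = 0, b_2 = 0.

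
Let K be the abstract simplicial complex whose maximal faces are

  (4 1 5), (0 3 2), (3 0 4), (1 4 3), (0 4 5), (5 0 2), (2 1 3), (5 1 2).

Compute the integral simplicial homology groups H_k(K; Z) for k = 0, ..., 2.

H_0 ≅ Z,  H_1 = 0,  H_2 ≅ Z.

Order the vertices as 0 < 1 < 2 < 3 < 4 < 5. Listing each simplex with vertices in this order, K has dimension 2 with simplices:

  0-simplices (6): [0], [1], [2], [3], [4], [5]
  1-simplices (12): [0,2], [0,3], [0,4], [0,5], [1,2], [1,3], [1,4], [1,5], [2,3], [2,5], [3,4], [4,5]
  2-simplices (8): [0,2,3], [0,2,5], [0,3,4], [0,4,5], [1,2,3], [1,2,5], [1,3,4], [1,4,5]

so the chain groups are C_0 ≅ Z^6, C_1 ≅ Z^12, C_2 ≅ Z^8.

The boundary map ∂_1: C_1 → C_0 sends each edge [p,q] (with p < q) to q − p.
The resulting 6×12 matrix has rank 5, and its Smith normal form has invariant factors (1,1,1,1,1).

The boundary map ∂_2: C_2 → C_1 maps a triangle to the signed sum of its edges. For instance
  ∂[1,2,3] = [2,3] − [1,3] + [1,2],
  ∂[1,3,4] = [3,4] − [1,4] + [1,3].
The resulting 12×8 matrix has rank 7, and its Smith normal form has invariant factors (1,1,1,1,1,1,1).

From H_k ≅ ker(∂_k) / im(∂_{k+1}) we obtain:

  H_0: rank C_0 − rank ∂_1 = 6 − 5 = 1, and the invariant factors of ∂_1 are all 1, so H_0 = Z.
  H_1: rank ker ∂_1 − rank ∂_2 = (12 − 5) − 7 = 0, and the invariant factors of ∂_2 are all 1, so H_1 = 0.
  H_2: rank ker ∂_2 − rank ∂_3 = (8 − 7) − 0 = 1, and there is no ∂_3, so H_2 = Z.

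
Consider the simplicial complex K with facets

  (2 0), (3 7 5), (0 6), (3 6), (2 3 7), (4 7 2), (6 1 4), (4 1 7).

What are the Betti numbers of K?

b_0 = 1, b_1 = 2, b_2 = 0.

Take the total order 0 < 1 < 2 < 3 < 4 < 5 < 6 < 7 on the vertex set. Then K (dimension 2) consists of the simplices:

  0-simplices (8): [0], [1], [2], [3], [4], [5], [6], [7]
  1-simplices (14): [0,2], [0,6], [1,4], [1,6], [1,7], [2,3], [2,4], [2,7], [3,5], [3,6], [3,7], [4,6], [4,7], [5,7]
  2-simplices (5): [1,4,6], [1,4,7], [2,3,7], [2,4,7], [3,5,7]

so the chain groups are C_0 ≅ Z^8, C_1 ≅ Z^14, C_2 ≅ Z^5.

∂_1: C_1 → C_0 is given by ∂[p,q] = [q] − [p]. For instance
  ∂[4,6] = [6] − [4].
The 8×14 boundary matrix has rank 7 and Smith normal form diag(1,1,1,1,1,1,1).

∂_2: C_2 → C_1 maps a triangle to the signed sum of its edges. For instance
  ∂[1,4,6] = [4,6] − [1,6] + [1,4],
  ∂[2,3,7] = [3,7] − [2,7] + [2,3].
This gives a 14×5 integer matrix of rank 5; reducing to Smith normal form yields diagonal entries (1,1,1,1,1).

Computing H_k = (kernel of ∂_k) / (image of ∂_{k+1}):

  H_0: rank C_0 − rank ∂_1 = 8 − 7 = 1, and the invariant factors of ∂_1 are all 1, so H_0 = Z.
  H_1: rank ker ∂_1 − rank ∂_2 = (14 − 7) − 5 = 2, and the invariant factors of ∂_2 are all 1, so H_1 = Z^2.
  H_2: rank ker ∂_2 − rank ∂_3 = (5 − 5) − 0 = 0, and there is no ∂_3, so H_2 = 0.

Hence the Betti numbers are b_0 = 1, b_1 = 2, b_2 = 0.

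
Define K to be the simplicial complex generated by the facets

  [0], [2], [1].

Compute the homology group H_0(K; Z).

H_0 = Z^3.

Fix the vertex order 0 < 1 < 2 and write every simplex with vertices in increasing order. Then dim K = 0 and the simplices of K are:

  0-simplices (3): [0], [1], [2]

Hence C_0 ≅ Z^3.

Reading off H_k = ker ∂_k / im ∂_{k+1}:

  H_0: rank C_0 − rank ∂_1 = 3 − 0 = 3, and there is no ∂_1, so H_0 = Z^3.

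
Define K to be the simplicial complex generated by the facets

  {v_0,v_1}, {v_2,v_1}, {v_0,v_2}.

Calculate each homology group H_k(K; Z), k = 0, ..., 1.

H_0 = Z,  H_1 = Z.

K has 3 vertices, 3 edges.
rank ∂_0 = 0, rank ∂_1 = 2 ⇒ b_0 = 3 − 0 − 2 = 1; all invariant factors of ∂_1 are 1 so no torsion. So H_0 = Z.
rank ∂_1 = 2, rank ∂_2 = 0 ⇒ b_1 = 3 − 2 − 0 = 1. So H_1 = Z.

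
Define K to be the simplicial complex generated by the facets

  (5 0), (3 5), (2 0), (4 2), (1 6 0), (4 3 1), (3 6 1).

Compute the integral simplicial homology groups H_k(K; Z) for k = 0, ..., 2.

K has 7 vertices, 11 edges, 3 triangles.
rank ∂_0 = 0, rank ∂_1 = 6 ⇒ b_0 = 7 − 0 − 6 = 1; all invariant factors of ∂_1 are 1 so no torsion. So H_0 = Z.
rank ∂_1 = 6, rank ∂_2 = 3 ⇒ b_1 = 11 − 6 − 3 = 2; all invariant factors of ∂_2 are 1 so no torsion. So H_1 = Z^2.
rank ∂_2 = 3, rank ∂_3 = 0 ⇒ b_2 = 3 − 3 − 0 = 0. So H_2 = 0.

H_0 ≅ Z,  H_1 ≅ Z^2,  H_2 = 0.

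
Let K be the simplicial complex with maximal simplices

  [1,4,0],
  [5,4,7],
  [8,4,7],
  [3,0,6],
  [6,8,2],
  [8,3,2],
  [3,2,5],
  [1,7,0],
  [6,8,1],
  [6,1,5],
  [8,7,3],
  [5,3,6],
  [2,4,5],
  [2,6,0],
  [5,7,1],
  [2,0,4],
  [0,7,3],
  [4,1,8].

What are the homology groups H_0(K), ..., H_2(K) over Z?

H_0 = Z,  H_1 = Z × Z/2,  H_2 = 0.

We work with the vertex ordering 0 < 1 < 2 < 3 < 4 < 5 < 6 < 7 < 8. The simplices of K, each written with vertices in increasing order, are:

  0-simplices (9): [0], [1], [2], [3], [4], [5], [6], [7], [8]
  1-simplices (27): (27 of them)
  2-simplices (18): [0,1,4], [0,1,7], [0,2,4], [0,2,6], [0,3,6], [0,3,7], [1,4,8], [1,5,6], [1,5,7], [1,6,8], [2,3,5], [2,3,8], [2,4,5], [2,6,8], [3,5,6], [3,7,8], [4,5,7], [4,7,8]

giving chain groups C_0 ≅ Z^9, C_1 ≅ Z^27, C_2 ≅ Z^18.

The boundary map ∂_1: C_1 → C_0 sends each edge [p,q] (with p < q) to q − p. For instance
  ∂[3,6] = [6] − [3].
The resulting 9×27 matrix has rank 8, and its Smith normal form has invariant factors (1,1,1,1,1,1,1,1).

∂_2: C_2 → C_1 acts by ∂[p,q,r] = [q,r] − [p,r] + [p,q]. For instance
  ∂[0,3,7] = [3,7] − [0,7] + [0,3],
  ∂[0,2,4] = [2,4] − [0,4] + [0,2].
The 27×18 boundary matrix has rank 18 and Smith normal form diag(1,1,1,1,1,1,1,1,1,1,1,1,1,1,1,1,1,2).

Computing H_k = (kernel of ∂_k) / (image of ∂_{k+1}):

  H_0: rank C_0 − rank ∂_1 = 9 − 8 = 1, and the invariant factors of ∂_1 are all 1, so H_0 = Z.
  H_1: rank ker ∂_1 − rank ∂_2 = (27 − 8) − 18 = 1, and ∂_2 has invariant factor 2 > 1, so H_1 = Z × Z/2.
  H_2: rank ker ∂_2 − rank ∂_3 = (18 − 18) − 0 = 0, and there is no ∂_3, so H_2 = 0.

As a check, the Euler characteristic is 9 − 27 + 18 = 0, which agrees with 1 − 1 + 0 = 0.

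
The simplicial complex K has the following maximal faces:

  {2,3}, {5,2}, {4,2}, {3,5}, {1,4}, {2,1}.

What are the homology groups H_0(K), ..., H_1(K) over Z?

H_0 ≅ Z,  H_1 ≅ Z^2.

We work with the vertex ordering 1 < 2 < 3 < 4 < 5. The simplices of K, each written with vertices in increasing order, are:

  0-simplices (5): [1], [2], [3], [4], [5]
  1-simplices (6): [1,2], [1,4], [2,3], [2,4], [2,5], [3,5]

so the chain groups are C_0 ≅ Z^5, C_1 ≅ Z^6.

The boundary map ∂_1: C_1 → C_0 is given by ∂[p,q] = [q] − [p]. For instance
  ∂[1,2] = [2] − [1].
As a 5×6 matrix over Z this has rank 4, with invariant factors (1,1,1,1).

Computing H_k = (kernel of ∂_k) / (image of ∂_{k+1}):

  H_0: rank C_0 − rank ∂_1 = 5 − 4 = 1, and the invariant factors of ∂_1 are all 1, so H_0 ≅ Z.
  H_1: rank ker ∂_1 − rank ∂_2 = (6 − 4) − 0 = 2, and there is no ∂_2, so H_1 ≅ Z^2.

As a check, the Euler characteristic is 5 − 6 = -1, which agrees with 1 − 2 = -1.
(K is a triangulation of a wedge of 2 circles.)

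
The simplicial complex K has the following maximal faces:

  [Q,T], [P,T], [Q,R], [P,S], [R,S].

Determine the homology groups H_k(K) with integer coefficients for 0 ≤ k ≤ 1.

H_0 ≅ Z,  H_1 ≅ Z.

Order the vertices as P < Q < R < S < T. Listing each simplex with vertices in this order, K has dimension 1 with simplices:

  0-simplices (5): P, Q, R, S, T
  1-simplices (5): PS, PT, QR, QT, RS

so the chain groups are C_0 ≅ Z^5, C_1 ≅ Z^5.

Boundary ∂_1: C_1 → C_0 maps an edge to its endpoints' difference, ∂[p,q] = q − p.
The resulting 5×5 matrix has rank 4, and its Smith normal form has invariant factors (1,1,1,1).

Reading off H_k = ker ∂_k / im ∂_{k+1}:

  H_0: rank C_0 − rank ∂_1 = 5 − 4 = 1, and the invariant factors of ∂_1 are all 1, so H_0 ≅ Z.
  H_1: rank ker ∂_1 − rank ∂_2 = (5 − 4) − 0 = 1, and there is no ∂_2, so H_1 ≅ Z.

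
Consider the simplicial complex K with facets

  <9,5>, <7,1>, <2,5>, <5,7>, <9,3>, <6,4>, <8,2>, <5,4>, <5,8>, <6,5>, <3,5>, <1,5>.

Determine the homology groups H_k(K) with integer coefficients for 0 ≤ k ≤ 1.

H_0 ≅ Z,  H_1 ≅ Z^4.

K has 9 vertices, 12 edges.
rank ∂_0 = 0, rank ∂_1 = 8 ⇒ b_0 = 9 − 0 − 8 = 1; all invariant factors of ∂_1 are 1 so no torsion. So H_0 = Z.
rank ∂_1 = 8, rank ∂_2 = 0 ⇒ b_1 = 12 − 8 − 0 = 4. So H_1 = Z^4.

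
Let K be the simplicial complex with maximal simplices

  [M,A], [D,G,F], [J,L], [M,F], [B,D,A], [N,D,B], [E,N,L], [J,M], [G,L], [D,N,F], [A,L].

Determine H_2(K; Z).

H_2 = 0.

We work with the vertex ordering A < B < D < E < F < G < J < L < M < N. The simplices of K, each written with vertices in increasing order, are:

  0-simplices (10): A, B, D, E, F, G, J, L, M, N
  1-simplices (18): AB, AD, AL, AM, BD, BN, DF, DG, DN, EL, EN, FG, FM, FN, GL, JL, JM, LN
  2-simplices (5): ABD, BDN, DFG, DFN, ELN

giving chain groups C_0 ≅ Z^10, C_1 ≅ Z^18, C_2 ≅ Z^5.

∂_1: C_1 → C_0 maps an edge to its endpoints' difference, ∂[p,q] = q − p. For instance
  ∂BD = D − B.
As a 10×18 matrix over Z this has rank 9, with invariant factors (1,1,1,1,1,1,1,1,1).

The boundary map ∂_2: C_2 → C_1 sends each 2-simplex [p,q,r] to [q,r] − [p,r] + [p,q]. For instance
  ∂BDN = DN − BN + BD,
  ∂ABD = BD − AD + AB.
This gives a 18×5 integer matrix of rank 5; reducing to Smith normal form yields diagonal entries (1,1,1,1,1).

Reading off H_k = ker ∂_k / im ∂_{k+1}:

  H_2: rank ker ∂_2 − rank ∂_3 = (5 − 5) − 0 = 0, and there is no ∂_3, so H_2 ≅ 0.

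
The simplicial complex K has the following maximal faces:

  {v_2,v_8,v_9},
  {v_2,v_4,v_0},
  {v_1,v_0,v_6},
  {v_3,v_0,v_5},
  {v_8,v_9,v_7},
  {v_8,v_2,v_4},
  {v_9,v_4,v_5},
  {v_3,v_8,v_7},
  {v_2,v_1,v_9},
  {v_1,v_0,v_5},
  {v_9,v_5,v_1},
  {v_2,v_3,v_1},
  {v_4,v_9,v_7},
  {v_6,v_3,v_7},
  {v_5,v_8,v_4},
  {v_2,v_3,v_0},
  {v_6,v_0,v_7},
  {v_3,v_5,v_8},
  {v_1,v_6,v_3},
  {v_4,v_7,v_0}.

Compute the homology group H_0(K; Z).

K has 10 vertices, 30 edges, 20 triangles.
rank ∂_0 = 0, rank ∂_1 = 9 ⇒ b_0 = 10 − 0 − 9 = 1; all invariant factors of ∂_1 are 1 so no torsion. So H_0 = Z.

H_0 ≅ Z.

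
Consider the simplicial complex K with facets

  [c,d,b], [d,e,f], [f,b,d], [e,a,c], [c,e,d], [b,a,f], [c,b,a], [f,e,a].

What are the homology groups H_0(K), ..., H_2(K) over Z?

H_0 ≅ Z,  H_1 = 0,  H_2 ≅ Z.

We work with the vertex ordering a < b < c < d < e < f. The simplices of K, each written with vertices in increasing order, are:

  0-simplices (6): a, b, c, d, e, f
  1-simplices (12): ab, ac, ae, af, bc, bd, bf, cd, ce, de, df, ef
  2-simplices (8): abc, abf, ace, aef, bcd, bdf, cde, def

so the chain groups are C_0 ≅ Z^6, C_1 ≅ Z^12, C_2 ≅ Z^8.

The boundary map ∂_1: C_1 → C_0 is given by ∂[p,q] = [q] − [p]. For instance
  ∂ae = e − a.
As a 6×12 matrix over Z this has rank 5, with invariant factors (1,1,1,1,1).

The boundary map ∂_2: C_2 → C_1 acts by ∂[p,q,r] = [q,r] − [p,r] + [p,q]. For instance
  ∂def = ef − df + de,
  ∂abf = bf − af + ab.
This gives a 12×8 integer matrix of rank 7; reducing to Smith normal form yields diagonal entries (1,1,1,1,1,1,1).

Computing H_k = (kernel of ∂_k) / (image of ∂_{k+1}):

  H_0: rank C_0 − rank ∂_1 = 6 − 5 = 1, and the invariant factors of ∂_1 are all 1, so H_0 = Z.
  H_1: rank ker ∂_1 − rank ∂_2 = (12 − 5) − 7 = 0, and the invariant factors of ∂_2 are all 1, so H_1 = 0.
  H_2: rank ker ∂_2 − rank ∂_3 = (8 − 7) − 0 = 1, and there is no ∂_3, so H_2 = Z.

(K is a triangulation of the 2-sphere S^2.)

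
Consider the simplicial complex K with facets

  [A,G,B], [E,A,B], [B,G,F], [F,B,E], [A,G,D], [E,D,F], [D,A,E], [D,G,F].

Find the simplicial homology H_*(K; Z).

Fix the vertex order A < B < D < E < F < G and write every simplex with vertices in increasing order. Then dim K = 2 and the simplices of K are:

  0-simplices (6): A, B, D, E, F, G
  1-simplices (12): AB, AD, AE, AG, BE, BF, BG, DE, DF, DG, EF, FG
  2-simplices (8): ABE, ABG, ADE, ADG, BEF, BFG, DEF, DFG

giving chain groups C_0 ≅ Z^6, C_1 ≅ Z^12, C_2 ≅ Z^8.

Boundary ∂_1: C_1 → C_0 is given by ∂[p,q] = [q] − [p].
The 6×12 boundary matrix has rank 5 and Smith normal form diag(1,1,1,1,1).

Boundary ∂_2: C_2 → C_1 sends each 2-simplex [p,q,r] to [q,r] − [p,r] + [p,q]. For instance
  ∂ADE = DE − AE + AD,
  ∂BFG = FG − BG + BF.
The resulting 12×8 matrix has rank 7, and its Smith normal form has invariant factors (1,1,1,1,1,1,1).

Now H_k = ker ∂_k / im ∂_{k+1}, so:

  H_0: rank C_0 − rank ∂_1 = 6 − 5 = 1, and the invariant factors of ∂_1 are all 1, so H_0 ≅ Z.
  H_1: rank ker ∂_1 − rank ∂_2 = (12 − 5) − 7 = 0, and the invariant factors of ∂_2 are all 1, so H_1 ≅ 0.
  H_2: rank ker ∂_2 − rank ∂_3 = (8 − 7) − 0 = 1, and there is no ∂_3, so H_2 ≅ Z.

As a check, the Euler characteristic is 6 − 12 + 8 = 2, which agrees with 1 − 0 + 1 = 2.

H_0 ≅ Z,  H_1 = 0,  H_2 ≅ Z.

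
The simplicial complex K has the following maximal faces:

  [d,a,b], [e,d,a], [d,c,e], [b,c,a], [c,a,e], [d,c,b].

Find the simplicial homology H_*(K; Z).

Order the vertices as a < b < c < d < e. Listing each simplex with vertices in this order, K has dimension 2 with simplices:

  0-simplices (5): a, b, c, d, e
  1-simplices (9): ab, ac, ad, ae, bc, bd, cd, ce, de
  2-simplices (6): abc, abd, ace, ade, bcd, cde

Hence C_0 ≅ Z^5, C_1 ≅ Z^9, C_2 ≅ Z^6.

∂_1: C_1 → C_0 is given by ∂[p,q] = [q] − [p].
The resulting 5×9 matrix has rank 4, and its Smith normal form has invariant factors (1,1,1,1).

∂_2: C_2 → C_1 maps a triangle to the signed sum of its edges. For instance
  ∂ade = de − ae + ad,
  ∂cde = de − ce + cd.
As a 9×6 matrix over Z this has rank 5, with invariant factors (1,1,1,1,1).

Computing H_k = (kernel of ∂_k) / (image of ∂_{k+1}):

  H_0: rank C_0 − rank ∂_1 = 5 − 4 = 1, and the invariant factors of ∂_1 are all 1, so H_0 = Z.
  H_1: rank ker ∂_1 − rank ∂_2 = (9 − 4) − 5 = 0, and the invariant factors of ∂_2 are all 1, so H_1 = 0.
  H_2: rank ker ∂_2 − rank ∂_3 = (6 − 5) − 0 = 1, and there is no ∂_3, so H_2 = Z.

(K is a triangulation of the 2-sphere S^2.)

H_0 ≅ Z,  H_1 = 0,  H_2 ≅ Z.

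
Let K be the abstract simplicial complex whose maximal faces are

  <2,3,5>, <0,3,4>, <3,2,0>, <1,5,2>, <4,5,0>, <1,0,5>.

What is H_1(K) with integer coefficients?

We work with the vertex ordering 0 < 1 < 2 < 3 < 4 < 5. The simplices of K, each written with vertices in increasing order, are:

  0-simplices (6): [0], [1], [2], [3], [4], [5]
  1-simplices (12): [0,1], [0,2], [0,3], [0,4], [0,5], [1,2], [1,5], [2,3], [2,5], [3,4], [3,5], [4,5]
  2-simplices (6): [0,1,5], [0,2,3], [0,3,4], [0,4,5], [1,2,5], [2,3,5]

so the chain groups are C_0 ≅ Z^6, C_1 ≅ Z^12, C_2 ≅ Z^6.

The boundary map ∂_1: C_1 → C_0 sends each edge [p,q] (with p < q) to q − p. For instance
  ∂[0,2] = [2] − [0].
The resulting 6×12 matrix has rank 5, and its Smith normal form has invariant factors (1,1,1,1,1).

The boundary map ∂_2: C_2 → C_1 acts by ∂[p,q,r] = [q,r] − [p,r] + [p,q]. For instance
  ∂[1,2,5] = [2,5] − [1,5] + [1,2],
  ∂[0,1,5] = [1,5] − [0,5] + [0,1].
The resulting 12×6 matrix has rank 6, and its Smith normal form has invariant factors (1,1,1,1,1,1).

From H_k ≅ ker(∂_k) / im(∂_{k+1}) we obtain:

  H_1: rank ker ∂_1 − rank ∂_2 = (12 − 5) − 6 = 1, and the invariant factors of ∂_2 are all 1, so H_1 = Z.

H_1 = Z.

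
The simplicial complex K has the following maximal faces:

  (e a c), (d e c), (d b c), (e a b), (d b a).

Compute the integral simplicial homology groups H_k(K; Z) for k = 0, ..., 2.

H_0 = Z,  H_1 = Z,  H_2 = 0.

Order the vertices as a < b < c < d < e. Listing each simplex with vertices in this order, K has dimension 2 with simplices:

  0-simplices (5): a, b, c, d, e
  1-simplices (10): ab, ac, ad, ae, bc, bd, be, cd, ce, de
  2-simplices (5): abd, abe, ace, bcd, cde

so the chain groups are C_0 ≅ Z^5, C_1 ≅ Z^10, C_2 ≅ Z^5.

Boundary ∂_1: C_1 → C_0 is given by ∂[p,q] = [q] − [p]. For instance
  ∂bc = c − b.
The 5×10 boundary matrix has rank 4 and Smith normal form diag(1,1,1,1).

The boundary map ∂_2: C_2 → C_1 sends each 2-simplex [p,q,r] to [q,r] − [p,r] + [p,q]. For instance
  ∂cde = de − ce + cd,
  ∂abe = be − ae + ab.
As a 10×5 matrix over Z this has rank 5, with invariant factors (1,1,1,1,1).

Computing H_k = (kernel of ∂_k) / (image of ∂_{k+1}):

  H_0: rank C_0 − rank ∂_1 = 5 − 4 = 1, and the invariant factors of ∂_1 are all 1, so H_0 ≅ Z.
  H_1: rank ker ∂_1 − rank ∂_2 = (10 − 4) − 5 = 1, and the invariant factors of ∂_2 are all 1, so H_1 ≅ Z.
  H_2: rank ker ∂_2 − rank ∂_3 = (5 − 5) − 0 = 0, and there is no ∂_3, so H_2 ≅ 0.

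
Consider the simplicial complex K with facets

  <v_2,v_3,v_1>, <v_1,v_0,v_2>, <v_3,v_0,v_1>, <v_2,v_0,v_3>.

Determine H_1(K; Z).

Take the total order v_0 < v_1 < v_2 < v_3 on the vertex set. Then K (dimension 2) consists of the simplices:

  0-simplices (4): [v_0], [v_1], [v_2], [v_3]
  1-simplices (6): [v_0,v_1], [v_0,v_2], [v_0,v_3], [v_1,v_2], [v_1,v_3], [v_2,v_3]
  2-simplices (4): [v_0,v_1,v_2], [v_0,v_1,v_3], [v_0,v_2,v_3], [v_1,v_2,v_3]

Hence C_0 ≅ Z^4, C_1 ≅ Z^6, C_2 ≅ Z^4.

The boundary map ∂_1: C_1 → C_0 sends each edge [p,q] (with p < q) to q − p.
The 4×6 boundary matrix has rank 3 and Smith normal form diag(1,1,1).

∂_2: C_2 → C_1 acts by ∂[p,q,r] = [q,r] − [p,r] + [p,q]. For instance
  ∂[v_1,v_2,v_3] = [v_2,v_3] − [v_1,v_3] + [v_1,v_2],
  ∂[v_0,v_1,v_2] = [v_1,v_2] − [v_0,v_2] + [v_0,v_1].
The 6×4 boundary matrix has rank 3 and Smith normal form diag(1,1,1).

From H_k ≅ ker(∂_k) / im(∂_{k+1}) we obtain:

  H_1: rank ker ∂_1 − rank ∂_2 = (6 − 3) − 3 = 0, and the invariant factors of ∂_2 are all 1, so H_1 ≅ 0.

H_1 = 0.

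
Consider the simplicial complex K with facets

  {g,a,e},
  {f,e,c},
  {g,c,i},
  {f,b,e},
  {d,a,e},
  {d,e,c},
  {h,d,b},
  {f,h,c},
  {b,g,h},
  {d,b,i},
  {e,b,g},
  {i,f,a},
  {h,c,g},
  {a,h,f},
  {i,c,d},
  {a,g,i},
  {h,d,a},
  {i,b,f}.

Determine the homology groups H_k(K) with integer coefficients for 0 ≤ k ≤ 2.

H_0 = Z,  H_1 = Z^2,  H_2 = Z.

K has 9 vertices, 27 edges, 18 triangles.
rank ∂_0 = 0, rank ∂_1 = 8 ⇒ b_0 = 9 − 0 − 8 = 1; all invariant factors of ∂_1 are 1 so no torsion. So H_0 ≅ Z.
rank ∂_1 = 8, rank ∂_2 = 17 ⇒ b_1 = 27 − 8 − 17 = 2; all invariant factors of ∂_2 are 1 so no torsion. So H_1 ≅ Z^2.
rank ∂_2 = 17, rank ∂_3 = 0 ⇒ b_2 = 18 − 17 − 0 = 1. So H_2 ≅ Z.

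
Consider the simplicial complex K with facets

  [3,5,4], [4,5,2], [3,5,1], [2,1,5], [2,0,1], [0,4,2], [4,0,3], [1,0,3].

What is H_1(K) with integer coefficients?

H_1 = 0.

Fix the vertex order 0 < 1 < 2 < 3 < 4 < 5 and write every simplex with vertices in increasing order. Then dim K = 2 and the simplices of K are:

  0-simplices (6): [0], [1], [2], [3], [4], [5]
  1-simplices (12): [0,1], [0,2], [0,3], [0,4], [1,2], [1,3], [1,5], [2,4], [2,5], [3,4], [3,5], [4,5]
  2-simplices (8): [0,1,2], [0,1,3], [0,2,4], [0,3,4], [1,2,5], [1,3,5], [2,4,5], [3,4,5]

giving chain groups C_0 ≅ Z^6, C_1 ≅ Z^12, C_2 ≅ Z^8.

Boundary ∂_1: C_1 → C_0 is given by ∂[p,q] = [q] − [p].
This gives a 6×12 integer matrix of rank 5; reducing to Smith normal form yields diagonal entries (1,1,1,1,1).

∂_2: C_2 → C_1 acts by ∂[p,q,r] = [q,r] − [p,r] + [p,q]. For instance
  ∂[0,2,4] = [2,4] − [0,4] + [0,2],
  ∂[1,3,5] = [3,5] − [1,5] + [1,3].
The resulting 12×8 matrix has rank 7, and its Smith normal form has invariant factors (1,1,1,1,1,1,1).

Reading off H_k = ker ∂_k / im ∂_{k+1}:

  H_1: rank ker ∂_1 − rank ∂_2 = (12 − 5) − 7 = 0, and the invariant factors of ∂_2 are all 1, so H_1 ≅ 0.

(K is a triangulation of the 2-sphere S^2.)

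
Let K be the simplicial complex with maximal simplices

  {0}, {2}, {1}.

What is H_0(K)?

H_0 = Z^3.

Order the vertices as 0 < 1 < 2. Listing each simplex with vertices in this order, K has dimension 0 with simplices:

  0-simplices (3): [0], [1], [2]

Hence C_0 ≅ Z^3.

Reading off H_k = ker ∂_k / im ∂_{k+1}:

  H_0: rank C_0 − rank ∂_1 = 3 − 0 = 3, and there is no ∂_1, so H_0 ≅ Z^3.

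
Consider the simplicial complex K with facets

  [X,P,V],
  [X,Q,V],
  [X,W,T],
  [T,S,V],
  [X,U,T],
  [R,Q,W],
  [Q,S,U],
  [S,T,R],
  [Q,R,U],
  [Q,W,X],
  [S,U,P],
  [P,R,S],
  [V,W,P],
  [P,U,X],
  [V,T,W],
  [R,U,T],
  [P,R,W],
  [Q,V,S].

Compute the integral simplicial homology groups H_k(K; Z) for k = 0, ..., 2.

H_0 ≅ Z,  H_1 ≅ Z ⊕ Z_2,  H_2 = 0.

We work with the vertex ordering P < Q < R < S < T < U < V < W < X. The simplices of K, each written with vertices in increasing order, are:

  0-simplices (9): P, Q, R, S, T, U, V, W, X
  1-simplices (27): PR, PS, PU, PV, PW, PX, QR, QS, QU, QV, QW, QX, RS, RT, RU, RW, ST, SU, SV, TU, TV, TW, TX, UX, VW, VX, WX
  2-simplices (18): PRS, PRW, PSU, PUX, PVW, PVX, QRU, QRW, QSU, QSV, QVX, QWX, RST, RTU, STV, TUX, TVW, TWX

so the chain groups are C_0 ≅ Z^9, C_1 ≅ Z^27, C_2 ≅ Z^18.

The boundary map ∂_1: C_1 → C_0 is given by ∂[p,q] = [q] − [p].
The resulting 9×27 matrix has rank 8, and its Smith normal form has invariant factors (1,1,1,1,1,1,1,1).

Boundary ∂_2: C_2 → C_1 acts by ∂[p,q,r] = [q,r] − [p,r] + [p,q]. For instance
  ∂RTU = TU − RU + RT,
  ∂PSU = SU − PU + PS.
The resulting 27×18 matrix has rank 18, and its Smith normal form has invariant factors (1,1,1,1,1,1,1,1,1,1,1,1,1,1,1,1,1,2).

Reading off H_k = ker ∂_k / im ∂_{k+1}:

  H_0: rank C_0 − rank ∂_1 = 9 − 8 = 1, and the invariant factors of ∂_1 are all 1, so H_0 ≅ Z.
  H_1: rank ker ∂_1 − rank ∂_2 = (27 − 8) − 18 = 1, and ∂_2 has invariant factor 2 > 1, so H_1 ≅ Z ⊕ Z_2.
  H_2: rank ker ∂_2 − rank ∂_3 = (18 − 18) − 0 = 0, and there is no ∂_3, so H_2 ≅ 0.

As a check, the Euler characteristic is 9 − 27 + 18 = 0, which agrees with 1 − 1 + 0 = 0.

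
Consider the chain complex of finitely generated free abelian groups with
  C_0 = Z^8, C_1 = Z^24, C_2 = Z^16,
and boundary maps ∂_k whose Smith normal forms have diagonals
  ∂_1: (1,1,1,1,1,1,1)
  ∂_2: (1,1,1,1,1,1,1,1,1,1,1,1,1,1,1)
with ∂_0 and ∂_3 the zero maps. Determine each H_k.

H_0 ≅ Z,  H_1 ≅ Z^2,  H_2 ≅ Z.

H_0: b_0 = 8 − 0 − 7 = 1; torsion from ∂_1 factors > 1: none. So H_0 ≅ Z.
H_1: b_1 = 24 − 7 − 15 = 2; torsion from ∂_2 factors > 1: none. So H_1 ≅ Z^2.
H_2: b_2 = 16 − 15 − 0 = 1; torsion from ∂_3 factors > 1: none. So H_2 ≅ Z.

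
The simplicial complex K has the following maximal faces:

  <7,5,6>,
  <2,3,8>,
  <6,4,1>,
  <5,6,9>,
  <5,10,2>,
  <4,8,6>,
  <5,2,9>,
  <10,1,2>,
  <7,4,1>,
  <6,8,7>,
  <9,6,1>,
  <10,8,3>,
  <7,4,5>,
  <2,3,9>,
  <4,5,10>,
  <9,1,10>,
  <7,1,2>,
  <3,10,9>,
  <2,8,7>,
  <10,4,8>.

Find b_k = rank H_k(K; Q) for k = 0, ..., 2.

Take the total order 1 < 2 < 3 < 4 < 5 < 6 < 7 < 8 < 9 < 10 on the vertex set. Then K (dimension 2) consists of the simplices:

  0-simplices (10): [1], [2], [3], [4], [5], [6], [7], [8], [9], [10]
  1-simplices (30): (30 of them)
  2-simplices (20): (20 of them)

giving chain groups C_0 ≅ Z^10, C_1 ≅ Z^30, C_2 ≅ Z^20.

Boundary ∂_1: C_1 → C_0 is given by ∂[p,q] = [q] − [p]. For instance
  ∂[9,10] = [10] − [9].
The resulting 10×30 matrix has rank 9, and its Smith normal form has invariant factors (1,1,1,1,1,1,1,1,1).

Boundary ∂_2: C_2 → C_1 sends each 2-simplex [p,q,r] to [q,r] − [p,r] + [p,q]. For instance
  ∂[3,8,10] = [8,10] − [3,10] + [3,8],
  ∂[2,3,8] = [3,8] − [2,8] + [2,3].
As a 30×20 matrix over Z this has rank 20, with invariant factors (1,1,1,1,1,1,1,1,1,1,1,1,1,1,1,1,1,1,1,2).

Reading off H_k = ker ∂_k / im ∂_{k+1}:

  H_0: rank C_0 − rank ∂_1 = 10 − 9 = 1, and the invariant factors of ∂_1 are all 1, so H_0 = Z.
  H_1: rank ker ∂_1 − rank ∂_2 = (30 − 9) − 20 = 1, and ∂_2 has invariant factor 2 > 1, so H_1 = Z ⊕ Z/2.
  H_2: rank ker ∂_2 − rank ∂_3 = (20 − 20) − 0 = 0, and there is no ∂_3, so H_2 = 0.

As a check, the Euler characteristic is 10 − 30 + 20 = 0, which agrees with 1 − 1 + 0 = 0.

Hence the Betti numbers are b_0 = 1, b_1 = 1, b_2 = 0.

b_0 = 1, b_1 = 1, b_2 = 0.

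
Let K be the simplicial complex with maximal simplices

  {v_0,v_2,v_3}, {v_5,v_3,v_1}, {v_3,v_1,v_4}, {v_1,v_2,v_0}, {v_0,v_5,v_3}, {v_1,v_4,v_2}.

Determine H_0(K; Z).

H_0 = Z.

Take the total order v_0 < v_1 < v_2 < v_3 < v_4 < v_5 on the vertex set. Then K (dimension 2) consists of the simplices:

  0-simplices (6): [v_0], [v_1], [v_2], [v_3], [v_4], [v_5]
  1-simplices (12): [v_0,v_1], [v_0,v_2], [v_0,v_3], [v_0,v_5], [v_1,v_2], [v_1,v_3], [v_1,v_4], [v_1,v_5], [v_2,v_3], [v_2,v_4], [v_3,v_4], [v_3,v_5]
  2-simplices (6): [v_0,v_1,v_2], [v_0,v_2,v_3], [v_0,v_3,v_5], [v_1,v_2,v_4], [v_1,v_3,v_4], [v_1,v_3,v_5]

Hence C_0 ≅ Z^6, C_1 ≅ Z^12, C_2 ≅ Z^6.

Boundary ∂_1: C_1 → C_0 maps an edge to its endpoints' difference, ∂[p,q] = q − p.
The 6×12 boundary matrix has rank 5 and Smith normal form diag(1,1,1,1,1).

The boundary map ∂_2: C_2 → C_1 acts by ∂[p,q,r] = [q,r] − [p,r] + [p,q]. For instance
  ∂[v_0,v_1,v_2] = [v_1,v_2] − [v_0,v_2] + [v_0,v_1],
  ∂[v_1,v_3,v_4] = [v_3,v_4] − [v_1,v_4] + [v_1,v_3].
The resulting 12×6 matrix has rank 6, and its Smith normal form has invariant factors (1,1,1,1,1,1).

From H_k ≅ ker(∂_k) / im(∂_{k+1}) we obtain:

  H_0: rank C_0 − rank ∂_1 = 6 − 5 = 1, and the invariant factors of ∂_1 are all 1, so H_0 ≅ Z.

(K is a triangulation of the cylinder S^1 x I.)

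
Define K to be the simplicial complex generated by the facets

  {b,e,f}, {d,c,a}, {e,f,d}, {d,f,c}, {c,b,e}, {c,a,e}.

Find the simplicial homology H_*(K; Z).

H_0 = Z,  H_1 = Z,  H_2 = 0.

Take the total order a < b < c < d < e < f on the vertex set. Then K (dimension 2) consists of the simplices:

  0-simplices (6): a, b, c, d, e, f
  1-simplices (12): ac, ad, ae, bc, be, bf, cd, ce, cf, de, df, ef
  2-simplices (6): acd, ace, bce, bef, cdf, def

so the chain groups are C_0 ≅ Z^6, C_1 ≅ Z^12, C_2 ≅ Z^6.

Boundary ∂_1: C_1 → C_0 maps an edge to its endpoints' difference, ∂[p,q] = q − p.
The resulting 6×12 matrix has rank 5, and its Smith normal form has invariant factors (1,1,1,1,1).

Boundary ∂_2: C_2 → C_1 acts by ∂[p,q,r] = [q,r] − [p,r] + [p,q]. For instance
  ∂bce = ce − be + bc,
  ∂bef = ef − bf + be.
The resulting 12×6 matrix has rank 6, and its Smith normal form has invariant factors (1,1,1,1,1,1).

From H_k ≅ ker(∂_k) / im(∂_{k+1}) we obtain:

  H_0: rank C_0 − rank ∂_1 = 6 − 5 = 1, and the invariant factors of ∂_1 are all 1, so H_0 ≅ Z.
  H_1: rank ker ∂_1 − rank ∂_2 = (12 − 5) − 6 = 1, and the invariant factors of ∂_2 are all 1, so H_1 ≅ Z.
  H_2: rank ker ∂_2 − rank ∂_3 = (6 − 6) − 0 = 0, and there is no ∂_3, so H_2 ≅ 0.

(K is a triangulation of the cylinder S^1 x I.)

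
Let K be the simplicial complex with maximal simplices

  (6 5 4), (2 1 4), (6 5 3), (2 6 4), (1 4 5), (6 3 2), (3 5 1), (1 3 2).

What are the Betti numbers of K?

Take the total order 1 < 2 < 3 < 4 < 5 < 6 on the vertex set. Then K (dimension 2) consists of the simplices:

  0-simplices (6): [1], [2], [3], [4], [5], [6]
  1-simplices (12): [1,2], [1,3], [1,4], [1,5], [2,3], [2,4], [2,6], [3,5], [3,6], [4,5], [4,6], [5,6]
  2-simplices (8): [1,2,3], [1,2,4], [1,3,5], [1,4,5], [2,3,6], [2,4,6], [3,5,6], [4,5,6]

Hence C_0 ≅ Z^6, C_1 ≅ Z^12, C_2 ≅ Z^8.

∂_1: C_1 → C_0 maps an edge to its endpoints' difference, ∂[p,q] = q − p.
As a 6×12 matrix over Z this has rank 5, with invariant factors (1,1,1,1,1).

∂_2: C_2 → C_1 maps a triangle to the signed sum of its edges. For instance
  ∂[2,3,6] = [3,6] − [2,6] + [2,3],
  ∂[1,4,5] = [4,5] − [1,5] + [1,4].
As a 12×8 matrix over Z this has rank 7, with invariant factors (1,1,1,1,1,1,1).

Now H_k = ker ∂_k / im ∂_{k+1}, so:

  H_0: rank C_0 − rank ∂_1 = 6 − 5 = 1, and the invariant factors of ∂_1 are all 1, so H_0 ≅ Z.
  H_1: rank ker ∂_1 − rank ∂_2 = (12 − 5) − 7 = 0, and the invariant factors of ∂_2 are all 1, so H_1 ≅ 0.
  H_2: rank ker ∂_2 − rank ∂_3 = (8 − 7) − 0 = 1, and there is no ∂_3, so H_2 ≅ Z.

Hence the Betti numbers are b_0 = 1, b_1 = 0, b_2 = 1.

b_0 = 1, b_1 = 0, b_2 = 1.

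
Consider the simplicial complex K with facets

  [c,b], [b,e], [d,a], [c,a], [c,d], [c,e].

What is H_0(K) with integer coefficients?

H_0 ≅ Z.

Fix the vertex order a < b < c < d < e and write every simplex with vertices in increasing order. Then dim K = 1 and the simplices of K are:

  0-simplices (5): a, b, c, d, e
  1-simplices (6): ac, ad, bc, be, cd, ce

giving chain groups C_0 ≅ Z^5, C_1 ≅ Z^6.

∂_1: C_1 → C_0 maps an edge to its endpoints' difference, ∂[p,q] = q − p. For instance
  ∂bc = c − b.
The 5×6 boundary matrix has rank 4 and Smith normal form diag(1,1,1,1).

Now H_k = ker ∂_k / im ∂_{k+1}, so:

  H_0: rank C_0 − rank ∂_1 = 5 − 4 = 1, and the invariant factors of ∂_1 are all 1, so H_0 ≅ Z.

(K is a triangulation of a wedge of 2 circles.)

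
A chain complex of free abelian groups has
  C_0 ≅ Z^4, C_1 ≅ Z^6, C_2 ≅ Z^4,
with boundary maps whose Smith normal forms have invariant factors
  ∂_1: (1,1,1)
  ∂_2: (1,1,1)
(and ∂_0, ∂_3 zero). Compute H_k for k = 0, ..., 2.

H_0: b_0 = 4 − 0 − 3 = 1; torsion from ∂_1 factors > 1: none. So H_0 = Z.
H_1: b_1 = 6 − 3 − 3 = 0; torsion from ∂_2 factors > 1: none. So H_1 = 0.
H_2: b_2 = 4 − 3 − 0 = 1; torsion from ∂_3 factors > 1: none. So H_2 = Z.

H_0 = Z,  H_1 = 0,  H_2 = Z.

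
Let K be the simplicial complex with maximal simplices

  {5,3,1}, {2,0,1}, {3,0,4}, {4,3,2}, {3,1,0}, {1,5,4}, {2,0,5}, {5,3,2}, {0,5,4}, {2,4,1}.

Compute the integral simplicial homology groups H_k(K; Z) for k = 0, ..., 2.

H_0 ≅ Z,  H_1 ≅ Z/2,  H_2 = 0.

Order the vertices as 0 < 1 < 2 < 3 < 4 < 5. Listing each simplex with vertices in this order, K has dimension 2 with simplices:

  0-simplices (6): [0], [1], [2], [3], [4], [5]
  1-simplices (15): [0,1], [0,2], [0,3], [0,4], [0,5], [1,2], [1,3], [1,4], [1,5], [2,3], [2,4], [2,5], [3,4], [3,5], [4,5]
  2-simplices (10): [0,1,2], [0,1,3], [0,2,5], [0,3,4], [0,4,5], [1,2,4], [1,3,5], [1,4,5], [2,3,4], [2,3,5]

giving chain groups C_0 ≅ Z^6, C_1 ≅ Z^15, C_2 ≅ Z^10.

∂_1: C_1 → C_0 maps an edge to its endpoints' difference, ∂[p,q] = q − p. For instance
  ∂[2,3] = [3] − [2].
The 6×15 boundary matrix has rank 5 and Smith normal form diag(1,1,1,1,1).

Boundary ∂_2: C_2 → C_1 sends each 2-simplex [p,q,r] to [q,r] − [p,r] + [p,q]. For instance
  ∂[0,3,4] = [3,4] − [0,4] + [0,3],
  ∂[1,4,5] = [4,5] − [1,5] + [1,4].
The 15×10 boundary matrix has rank 10 and Smith normal form diag(1,1,1,1,1,1,1,1,1,2).

Now H_k = ker ∂_k / im ∂_{k+1}, so:

  H_0: rank C_0 − rank ∂_1 = 6 − 5 = 1, and the invariant factors of ∂_1 are all 1, so H_0 ≅ Z.
  H_1: rank ker ∂_1 − rank ∂_2 = (15 − 5) − 10 = 0, and ∂_2 has invariant factor 2 > 1, so H_1 ≅ Z/2.
  H_2: rank ker ∂_2 − rank ∂_3 = (10 − 10) − 0 = 0, and there is no ∂_3, so H_2 ≅ 0.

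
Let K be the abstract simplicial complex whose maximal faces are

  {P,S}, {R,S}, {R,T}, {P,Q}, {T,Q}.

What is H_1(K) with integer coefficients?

H_1 = Z.

Take the total order P < Q < R < S < T on the vertex set. Then K (dimension 1) consists of the simplices:

  0-simplices (5): P, Q, R, S, T
  1-simplices (5): PQ, PS, QT, RS, RT

Hence C_0 ≅ Z^5, C_1 ≅ Z^5.

Boundary ∂_1: C_1 → C_0 is given by ∂[p,q] = [q] − [p]. For instance
  ∂RS = S − R.
As a 5×5 matrix over Z this has rank 4, with invariant factors (1,1,1,1).

From H_k ≅ ker(∂_k) / im(∂_{k+1}) we obtain:

  H_1: rank ker ∂_1 − rank ∂_2 = (5 − 4) − 0 = 1, and there is no ∂_2, so H_1 ≅ Z.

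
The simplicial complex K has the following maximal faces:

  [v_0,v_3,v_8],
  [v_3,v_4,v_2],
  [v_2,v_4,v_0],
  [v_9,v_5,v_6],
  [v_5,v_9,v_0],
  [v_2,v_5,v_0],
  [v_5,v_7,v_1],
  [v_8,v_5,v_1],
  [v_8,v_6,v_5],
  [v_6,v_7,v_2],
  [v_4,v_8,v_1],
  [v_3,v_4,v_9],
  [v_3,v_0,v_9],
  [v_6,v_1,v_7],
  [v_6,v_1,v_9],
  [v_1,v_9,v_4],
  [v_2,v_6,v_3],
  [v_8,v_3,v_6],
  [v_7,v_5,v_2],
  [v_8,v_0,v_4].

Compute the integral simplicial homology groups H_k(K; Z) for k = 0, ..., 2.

H_0 ≅ Z,  H_1 ≅ Z ⊕ Z/2,  H_2 = 0.

Fix the vertex order v_0 < v_1 < v_2 < v_3 < v_4 < v_5 < v_6 < v_7 < v_8 < v_9 and write every simplex with vertices in increasing order. Then dim K = 2 and the simplices of K are:

  0-simplices (10): [v_0], [v_1], [v_2], [v_3], [v_4], [v_5], [v_6], [v_7], [v_8], [v_9]
  1-simplices (30): (30 of them)
  2-simplices (20): (20 of them)

so the chain groups are C_0 ≅ Z^10, C_1 ≅ Z^30, C_2 ≅ Z^20.

The boundary map ∂_1: C_1 → C_0 is given by ∂[p,q] = [q] − [p].
The 10×30 boundary matrix has rank 9 and Smith normal form diag(1,1,1,1,1,1,1,1,1).

Boundary ∂_2: C_2 → C_1 sends each 2-simplex [p,q,r] to [q,r] − [p,r] + [p,q]. For instance
  ∂[v_1,v_6,v_9] = [v_6,v_9] − [v_1,v_9] + [v_1,v_6],
  ∂[v_1,v_5,v_8] = [v_5,v_8] − [v_1,v_8] + [v_1,v_5].
The 30×20 boundary matrix has rank 20 and Smith normal form diag(1,1,1,1,1,1,1,1,1,1,1,1,1,1,1,1,1,1,1,2).

Reading off H_k = ker ∂_k / im ∂_{k+1}:

  H_0: rank C_0 − rank ∂_1 = 10 − 9 = 1, and the invariant factors of ∂_1 are all 1, so H_0 ≅ Z.
  H_1: rank ker ∂_1 − rank ∂_2 = (30 − 9) − 20 = 1, and ∂_2 has invariant factor 2 > 1, so H_1 ≅ Z ⊕ Z/2.
  H_2: rank ker ∂_2 − rank ∂_3 = (20 − 20) − 0 = 0, and there is no ∂_3, so H_2 ≅ 0.

(K is a triangulation of the Klein bottle.)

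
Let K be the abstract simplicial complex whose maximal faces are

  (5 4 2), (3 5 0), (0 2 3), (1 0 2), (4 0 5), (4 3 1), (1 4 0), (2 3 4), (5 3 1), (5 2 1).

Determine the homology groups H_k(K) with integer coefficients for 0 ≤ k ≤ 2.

Take the total order 0 < 1 < 2 < 3 < 4 < 5 on the vertex set. Then K (dimension 2) consists of the simplices:

  0-simplices (6): [0], [1], [2], [3], [4], [5]
  1-simplices (15): [0,1], [0,2], [0,3], [0,4], [0,5], [1,2], [1,3], [1,4], [1,5], [2,3], [2,4], [2,5], [3,4], [3,5], [4,5]
  2-simplices (10): [0,1,2], [0,1,4], [0,2,3], [0,3,5], [0,4,5], [1,2,5], [1,3,4], [1,3,5], [2,3,4], [2,4,5]

Hence C_0 ≅ Z^6, C_1 ≅ Z^15, C_2 ≅ Z^10.

∂_1: C_1 → C_0 sends each edge [p,q] (with p < q) to q − p.
The resulting 6×15 matrix has rank 5, and its Smith normal form has invariant factors (1,1,1,1,1).

Boundary ∂_2: C_2 → C_1 acts by ∂[p,q,r] = [q,r] − [p,r] + [p,q]. For instance
  ∂[0,3,5] = [3,5] − [0,5] + [0,3],
  ∂[0,2,3] = [2,3] − [0,3] + [0,2].
The 15×10 boundary matrix has rank 10 and Smith normal form diag(1,1,1,1,1,1,1,1,1,2).

Reading off H_k = ker ∂_k / im ∂_{k+1}:

  H_0: rank C_0 − rank ∂_1 = 6 − 5 = 1, and the invariant factors of ∂_1 are all 1, so H_0 = Z.
  H_1: rank ker ∂_1 − rank ∂_2 = (15 − 5) − 10 = 0, and ∂_2 has invariant factor 2 > 1, so H_1 = Z/2.
  H_2: rank ker ∂_2 − rank ∂_3 = (10 − 10) − 0 = 0, and there is no ∂_3, so H_2 = 0.

As a check, the Euler characteristic is 6 − 15 + 10 = 1, which agrees with 1 − 0 + 0 = 1.
(K is a triangulation of the real projective plane RP^2.)

H_0 ≅ Z,  H_1 ≅ Z/2,  H_2 = 0.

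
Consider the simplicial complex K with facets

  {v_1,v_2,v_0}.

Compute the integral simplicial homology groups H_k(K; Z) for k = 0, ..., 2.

Take the total order v_0 < v_1 < v_2 on the vertex set. Then K (dimension 2) consists of the simplices:

  0-simplices (3): [v_0], [v_1], [v_2]
  1-simplices (3): [v_0,v_1], [v_0,v_2], [v_1,v_2]
  2-simplices (1): [v_0,v_1,v_2]

giving chain groups C_0 ≅ Z^3, C_1 ≅ Z^3, C_2 ≅ Z^1.

Boundary ∂_1: C_1 → C_0 is given by ∂[p,q] = [q] − [p]. For instance
  ∂[v_1,v_2] = [v_2] − [v_1].
As a 3×3 matrix over Z this has rank 2, with invariant factors (1,1).

Boundary ∂_2: C_2 → C_1 sends each 2-simplex [p,q,r] to [q,r] − [p,r] + [p,q]. For instance
  ∂[v_0,v_1,v_2] = [v_1,v_2] − [v_0,v_2] + [v_0,v_1].
The 3×1 boundary matrix has rank 1 and Smith normal form diag(1).

Reading off H_k = ker ∂_k / im ∂_{k+1}:

  H_0: rank C_0 − rank ∂_1 = 3 − 2 = 1, and the invariant factors of ∂_1 are all 1, so H_0 ≅ Z.
  H_1: rank ker ∂_1 − rank ∂_2 = (3 − 2) − 1 = 0, and the invariant factors of ∂_2 are all 1, so H_1 ≅ 0.
  H_2: rank ker ∂_2 − rank ∂_3 = (1 − 1) − 0 = 0, and there is no ∂_3, so H_2 ≅ 0.

H_0 ≅ Z,  H_1 = 0,  H_2 = 0.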